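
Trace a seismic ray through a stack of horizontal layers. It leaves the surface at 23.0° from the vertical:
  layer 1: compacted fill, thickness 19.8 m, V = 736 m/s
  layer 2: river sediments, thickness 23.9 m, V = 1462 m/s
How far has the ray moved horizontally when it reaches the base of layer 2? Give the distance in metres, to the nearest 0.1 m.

Ray parameter p = sin 23.0° / 736 m/s = 5.3088e-04 s/m.
Layer 1: θ = 23.00°; offset = 19.8·tan 23.00° = 8.405 m.
Layer 2: sin θ = p·1462 = 0.7762 → θ = 50.91°; offset = 23.9·tan 50.91° = 29.419 m.
Summing the layer offsets gives 37.824 m.

37.8 m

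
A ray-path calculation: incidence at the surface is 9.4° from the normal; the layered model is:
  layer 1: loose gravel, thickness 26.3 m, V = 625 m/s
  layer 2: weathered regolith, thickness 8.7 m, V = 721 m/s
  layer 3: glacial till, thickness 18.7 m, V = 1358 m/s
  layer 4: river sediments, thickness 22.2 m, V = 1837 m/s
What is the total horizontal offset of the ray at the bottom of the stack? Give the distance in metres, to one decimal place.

25.3 m

Apply Snell's law at each interface; in layer i the horizontal offset is hᵢ·tan θᵢ.
Layer 1: θ = 9.40°; offset = 26.3·tan 9.40° = 4.354 m.
Layer 2: sin θ = 721·sin 9.4°/625 = 0.1884, θ = 10.86°; offset = 8.7·tan 10.86° = 1.669 m.
Layer 3: sin θ = 1358·sin 9.4°/625 = 0.3549, θ = 20.79°; offset = 18.7·tan 20.79° = 7.098 m.
Layer 4: sin θ = 1837·sin 9.4°/625 = 0.4800, θ = 28.69°; offset = 22.2·tan 28.69° = 12.148 m.
Σ offsets = 25.270 m.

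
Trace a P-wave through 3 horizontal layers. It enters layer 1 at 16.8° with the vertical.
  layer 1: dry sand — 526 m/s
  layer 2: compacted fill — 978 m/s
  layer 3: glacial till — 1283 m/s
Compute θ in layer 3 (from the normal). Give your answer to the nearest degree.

Snell's law across each interface conserves sin θ / V, so sin θ_3 = V_3·sin θ₁/V₁.
sin θ_3 = 1283 × sin 16.8° / 526 = 0.7050.
θ_3 = arcsin 0.7050 = 44.83°.

45°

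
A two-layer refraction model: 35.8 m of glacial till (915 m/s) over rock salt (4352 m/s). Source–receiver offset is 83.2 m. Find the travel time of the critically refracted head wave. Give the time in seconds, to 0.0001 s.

θ_c = arcsin(V₁/V₂) = arcsin(915/4352) = 12.14°, cos θ_c = 0.9776.
Intercept time tᵢ = 2h cos θ_c / V₁ = 2·35.8·0.9776/915 = 0.07650 s.
t = x/V₂ + tᵢ = 83.2/4352 + 0.07650 = 0.09562 s.

0.0956 s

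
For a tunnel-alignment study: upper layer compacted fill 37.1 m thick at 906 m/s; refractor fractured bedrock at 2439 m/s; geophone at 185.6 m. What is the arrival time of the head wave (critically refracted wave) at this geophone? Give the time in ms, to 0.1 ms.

t = x/V₂ + 2h·√(V₂²−V₁²)/(V₁V₂).
√(V₂²−V₁²) = √(2439²−906²) = 2264.5 m/s; delay term = 2·37.1·2264.5/(906·2439) = 0.07604 s.
t = 185.6/2439 + 0.07604 = 0.15214 s.

152.1 ms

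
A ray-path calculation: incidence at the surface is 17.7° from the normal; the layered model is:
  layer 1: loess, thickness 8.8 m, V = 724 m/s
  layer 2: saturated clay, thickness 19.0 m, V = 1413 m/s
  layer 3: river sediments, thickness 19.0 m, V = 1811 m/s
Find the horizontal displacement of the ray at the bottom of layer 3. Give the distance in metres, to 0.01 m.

39.07 m

Apply Snell's law at each interface; in layer i the horizontal offset is hᵢ·tan θᵢ.
Layer 1: θ = 17.70°; offset = 8.8·tan 17.70° = 2.8084 m.
Layer 2: sin θ = 1413·sin 17.7°/724 = 0.5934, θ = 36.40°; offset = 19.0·tan 36.40° = 14.0062 m.
Layer 3: sin θ = 1811·sin 17.7°/724 = 0.7605, θ = 49.51°; offset = 19.0·tan 49.51° = 22.2528 m.
Σ offsets = 39.0675 m.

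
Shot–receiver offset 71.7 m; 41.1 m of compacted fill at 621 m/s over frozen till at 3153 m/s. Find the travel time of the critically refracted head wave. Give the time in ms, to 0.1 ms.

θ_c = arcsin(V₁/V₂) = arcsin(621/3153) = 11.36°, cos θ_c = 0.9804.
Intercept time tᵢ = 2h cos θ_c / V₁ = 2·41.1·0.9804/621 = 0.12977 s.
t = x/V₂ + tᵢ = 71.7/3153 + 0.12977 = 0.15251 s.

152.5 ms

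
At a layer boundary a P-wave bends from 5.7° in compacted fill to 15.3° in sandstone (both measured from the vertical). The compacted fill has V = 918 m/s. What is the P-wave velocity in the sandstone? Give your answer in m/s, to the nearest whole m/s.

sin 5.7° = 0.0993; sin 15.3° = 0.2639.
V₂ = V₁·(sin θ₂/sin θ₁) = 918·(0.2639/0.0993) = 2438.95 m/s.

2439 m/s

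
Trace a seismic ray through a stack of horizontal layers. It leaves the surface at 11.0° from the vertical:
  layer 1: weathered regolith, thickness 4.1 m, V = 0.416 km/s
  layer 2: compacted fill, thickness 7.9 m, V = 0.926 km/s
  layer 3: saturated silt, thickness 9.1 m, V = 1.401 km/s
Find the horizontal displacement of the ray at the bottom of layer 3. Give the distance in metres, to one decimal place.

12.1 m

Apply Snell's law at each interface; in layer i the horizontal offset is hᵢ·tan θᵢ.
Layer 1: θ = 11.00°; offset = 4.1·tan 11.00° = 0.797 m.
Layer 2: sin θ = 0.926·sin 11.0°/0.416 = 0.4247, θ = 25.13°; offset = 7.9·tan 25.13° = 3.706 m.
Layer 3: sin θ = 1.401·sin 11.0°/0.416 = 0.6426, θ = 39.99°; offset = 9.1·tan 39.99° = 7.632 m.
Total horizontal offset = 12.135 m.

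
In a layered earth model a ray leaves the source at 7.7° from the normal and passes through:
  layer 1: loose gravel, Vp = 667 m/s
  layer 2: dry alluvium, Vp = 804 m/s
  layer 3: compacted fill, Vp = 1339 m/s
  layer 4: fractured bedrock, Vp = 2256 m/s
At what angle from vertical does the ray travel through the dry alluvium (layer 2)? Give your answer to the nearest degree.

Ray parameter p = sin 7.7° / 667 = 2.0088e-04 s/m.
sin θ_2 = p·V_2 = 2.0088e-04 × 804 = 0.1615.
θ_2 = arcsin 0.1615 = 9.29°.

9°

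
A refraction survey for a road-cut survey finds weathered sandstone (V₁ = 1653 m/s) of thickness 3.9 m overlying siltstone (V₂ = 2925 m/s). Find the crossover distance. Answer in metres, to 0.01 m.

x_cross = 2h·√((V₂+V₁)/(V₂−V₁)).
(V₂+V₁)/(V₂−V₁) = (2925+1653)/(2925−1653) = 3.5991; √ = 1.8971.
x_cross = 2·3.9·1.8971 = 14.80 m.

14.80 m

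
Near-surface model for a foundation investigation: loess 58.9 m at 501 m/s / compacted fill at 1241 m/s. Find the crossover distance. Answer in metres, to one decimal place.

180.7 m

θ_c = arcsin(501/1241) = 23.81°, so cos θ_c = 0.9149 and tᵢ = 2h cos θ_c/V₁ = 0.2151 s.
At crossover x/V₁ = x/V₂ + tᵢ ⇒ x = tᵢ/(1/V₁ − 1/V₂) = 0.21512/(1.9960e-03 − 8.0580e-04) = 180.74 m.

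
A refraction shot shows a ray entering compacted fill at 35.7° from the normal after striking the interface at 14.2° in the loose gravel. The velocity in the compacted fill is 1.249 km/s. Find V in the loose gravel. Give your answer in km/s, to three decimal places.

sin 14.2° = 0.2453; sin 35.7° = 0.5835.
V₁ = V₂·(sin θ₁/sin θ₂) = 1.249·(0.2453/0.5835) = 0.525 km/s.

0.525 km/s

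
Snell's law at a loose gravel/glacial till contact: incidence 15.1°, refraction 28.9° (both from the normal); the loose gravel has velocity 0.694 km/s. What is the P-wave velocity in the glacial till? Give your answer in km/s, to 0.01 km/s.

sin 15.1° = 0.2605; sin 28.9° = 0.4833.
V₂ = V₁·(sin θ₂/sin θ₁) = 0.694·(0.4833/0.2605) = 1.29 km/s.

1.29 km/s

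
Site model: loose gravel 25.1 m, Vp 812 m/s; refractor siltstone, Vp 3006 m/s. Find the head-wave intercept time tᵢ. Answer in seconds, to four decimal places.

0.0595 s

θ_c = arcsin(V₁/V₂) = arcsin(812/3006) = 15.67°; cos θ_c = 0.9628.
tᵢ = 2h·cos θ_c / V₁ = 2·25.1·0.9628 / 812 = 0.05952 s.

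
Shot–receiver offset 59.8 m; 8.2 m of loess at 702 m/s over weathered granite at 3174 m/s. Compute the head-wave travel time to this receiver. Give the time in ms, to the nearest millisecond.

θ_c = arcsin(V₁/V₂) = arcsin(702/3174) = 12.78°, cos θ_c = 0.9752.
Intercept time tᵢ = 2h cos θ_c / V₁ = 2·8.2·0.9752/702 = 0.02278 s.
t = x/V₂ + tᵢ = 59.8/3174 + 0.02278 = 0.04162 s.

42 ms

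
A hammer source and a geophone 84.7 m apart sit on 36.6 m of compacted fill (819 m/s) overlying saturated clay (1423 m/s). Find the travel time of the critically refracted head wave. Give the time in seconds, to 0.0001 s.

0.1326 s

t = x/V₂ + 2h·√(V₂²−V₁²)/(V₁V₂).
√(V₂²−V₁²) = √(1423²−819²) = 1163.7 m/s; delay term = 2·36.6·1163.7/(819·1423) = 0.07309 s.
t = 84.7/1423 + 0.07309 = 0.13261 s.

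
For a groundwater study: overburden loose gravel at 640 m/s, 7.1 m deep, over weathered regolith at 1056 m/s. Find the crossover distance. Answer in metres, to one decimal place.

x_cross = 2h·√((V₂+V₁)/(V₂−V₁)).
(V₂+V₁)/(V₂−V₁) = (1056+640)/(1056−640) = 4.0769; √ = 2.0191.
x_cross = 2·7.1·2.0191 = 28.67 m.

28.7 m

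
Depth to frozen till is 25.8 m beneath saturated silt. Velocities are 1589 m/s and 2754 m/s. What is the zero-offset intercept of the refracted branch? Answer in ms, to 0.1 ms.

tᵢ = 2h·√(V₂²−V₁²)/(V₁V₂).
√(V₂²−V₁²) = √(2754²−1589²) = 2249.4 m/s.
tᵢ = 2·25.8·2249.4/(1589·2754) = 0.02652 s.

26.5 ms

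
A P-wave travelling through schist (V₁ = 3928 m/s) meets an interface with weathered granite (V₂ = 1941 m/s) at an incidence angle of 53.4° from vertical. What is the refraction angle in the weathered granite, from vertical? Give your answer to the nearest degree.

23°

sin θ₁/V₁ = sin θ₂/V₂ ⇒ sin θ₂ = 1941·sin 53.4°/3928 = 1941·0.8028/3928 = 0.3967.
θ₂ = arcsin 0.3967 = 23.37° from the normal.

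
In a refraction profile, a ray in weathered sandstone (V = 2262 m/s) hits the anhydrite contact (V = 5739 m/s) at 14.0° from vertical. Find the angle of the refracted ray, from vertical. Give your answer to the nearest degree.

sin θ₁/V₁ = sin θ₂/V₂ ⇒ sin θ₂ = 5739·sin 14.0°/2262 = 5739·0.2419/2262 = 0.6138.
θ₂ = sin⁻¹(0.6138) = 37.86° (from vertical).

38°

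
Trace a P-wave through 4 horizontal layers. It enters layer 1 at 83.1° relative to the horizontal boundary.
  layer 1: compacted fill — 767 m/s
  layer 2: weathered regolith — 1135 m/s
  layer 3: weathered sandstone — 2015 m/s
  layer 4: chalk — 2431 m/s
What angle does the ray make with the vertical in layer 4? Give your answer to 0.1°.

22.4°

From the normal: θ₁ = 90° − 83.1° = 6.9°.
Ray parameter p = sin 6.9° / 767 = 1.5663e-04 s/m.
sin θ_4 = p·V_4 = 1.5663e-04 × 2431 = 0.3808.
θ_4 = 22.38° from the vertical.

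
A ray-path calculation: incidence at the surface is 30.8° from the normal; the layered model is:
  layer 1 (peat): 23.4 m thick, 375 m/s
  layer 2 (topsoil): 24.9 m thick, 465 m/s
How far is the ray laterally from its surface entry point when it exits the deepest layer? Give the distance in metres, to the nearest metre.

34 m

Apply Snell's law at each interface; in layer i the horizontal offset is hᵢ·tan θᵢ.
Layer 1: θ = 30.80°; offset = 23.4·tan 30.80° = 13.949 m.
Layer 2: sin θ = 465·sin 30.8°/375 = 0.6349, θ = 39.42°; offset = 24.9·tan 39.42° = 20.464 m.
Total horizontal offset = 34.413 m.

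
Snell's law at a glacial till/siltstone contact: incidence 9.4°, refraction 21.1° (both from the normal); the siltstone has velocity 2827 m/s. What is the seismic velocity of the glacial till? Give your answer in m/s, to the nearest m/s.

1283 m/s

Snell's law: sin 9.4°/V₁ = sin 21.1°/V₂.
V₁ = V₂·sin 9.4°/sin 21.1° = 2827 × 0.4537 = 1282.57 m/s.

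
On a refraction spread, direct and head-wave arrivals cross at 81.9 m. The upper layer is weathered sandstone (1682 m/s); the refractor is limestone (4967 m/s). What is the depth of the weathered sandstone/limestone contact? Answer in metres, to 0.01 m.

28.78 m

x_cross = 2h·√((V₂+V₁)/(V₂−V₁)) → h = x_cross / (2·√((V₂+V₁)/(V₂−V₁))).
√((V₂+V₁)/(V₂−V₁)) = √((4967+1682)/(4967−1682)) = 1.4227.
h = 81.9 / (2·1.4227) = 28.78 m.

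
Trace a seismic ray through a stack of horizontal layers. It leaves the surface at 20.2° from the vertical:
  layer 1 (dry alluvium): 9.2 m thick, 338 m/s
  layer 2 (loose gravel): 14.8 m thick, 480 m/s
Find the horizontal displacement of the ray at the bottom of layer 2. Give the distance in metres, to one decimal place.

p = sin θ₁/V₁ = sin 20.2°/338 = 1.0216e-03 s/m is conserved through the stack.
Layer 1: θ = 20.20°; offset = 9.2·tan 20.20° = 3.385 m.
Layer 2: sin θ = p·480 = 0.4904 → θ = 29.36°; offset = 14.8·tan 29.36° = 8.327 m.
Summing the layer offsets gives 11.712 m.

11.7 m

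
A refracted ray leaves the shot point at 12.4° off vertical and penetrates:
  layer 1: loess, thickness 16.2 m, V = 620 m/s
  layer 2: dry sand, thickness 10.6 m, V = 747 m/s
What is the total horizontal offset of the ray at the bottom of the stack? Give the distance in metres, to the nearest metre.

6 m

p = sin θ₁/V₁ = sin 12.4°/620 = 3.4635e-04 s/m is conserved through the stack.
Layer 1: θ = 12.40°; offset = 16.2·tan 12.40° = 3.562 m.
Layer 2: sin θ = p·747 = 0.2587 → θ = 14.99°; offset = 10.6·tan 14.99° = 2.839 m.
Σ offsets = 6.401 m.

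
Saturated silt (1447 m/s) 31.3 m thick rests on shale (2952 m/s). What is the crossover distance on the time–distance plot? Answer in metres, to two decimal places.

x_cross = 2h·√((V₂+V₁)/(V₂−V₁)).
(V₂+V₁)/(V₂−V₁) = (2952+1447)/(2952−1447) = 2.9229; √ = 1.7097.
x_cross = 2·31.3·1.7097 = 107.02 m.

107.02 m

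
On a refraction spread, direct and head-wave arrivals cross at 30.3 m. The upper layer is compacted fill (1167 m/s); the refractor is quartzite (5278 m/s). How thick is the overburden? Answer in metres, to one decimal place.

12.1 m

x_cross = 2h·√((V₂+V₁)/(V₂−V₁)) → h = x_cross / (2·√((V₂+V₁)/(V₂−V₁))).
√((V₂+V₁)/(V₂−V₁)) = √((5278+1167)/(5278−1167)) = 1.2521.
h = 30.3 / (2·1.2521) = 12.10 m.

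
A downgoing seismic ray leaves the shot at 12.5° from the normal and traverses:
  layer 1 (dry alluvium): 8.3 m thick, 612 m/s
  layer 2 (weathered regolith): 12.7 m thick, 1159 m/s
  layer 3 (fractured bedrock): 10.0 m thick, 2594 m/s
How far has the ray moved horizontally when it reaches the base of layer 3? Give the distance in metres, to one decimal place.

Ray parameter p = sin 12.5° / 612 m/s = 3.5366e-04 s/m.
Layer 1: θ = 12.50°; offset = 8.3·tan 12.50° = 1.840 m.
Layer 2: sin θ = p·1159 = 0.4099 → θ = 24.20°; offset = 12.7·tan 24.20° = 5.707 m.
Layer 3: sin θ = p·2594 = 0.9174 → θ = 66.55°; offset = 10.0·tan 66.55° = 23.051 m.
Summing the layer offsets gives 30.598 m.

30.6 m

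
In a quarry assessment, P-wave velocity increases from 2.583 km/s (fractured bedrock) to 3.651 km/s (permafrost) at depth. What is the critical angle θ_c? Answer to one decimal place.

45.0°

At critical incidence the refracted ray runs along the interface (θ₂ = 90°), so sin θ_c = V₁/V₂.
θ_c = arcsin(2.583/3.651) = arcsin 0.7075 = 45.03°.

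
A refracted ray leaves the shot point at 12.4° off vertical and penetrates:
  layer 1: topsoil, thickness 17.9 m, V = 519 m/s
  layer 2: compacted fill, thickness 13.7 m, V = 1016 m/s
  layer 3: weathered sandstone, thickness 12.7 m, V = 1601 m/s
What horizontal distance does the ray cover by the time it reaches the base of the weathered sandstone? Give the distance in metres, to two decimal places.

21.51 m

Ray parameter p = sin 12.4° / 519 m/s = 4.1375e-04 s/m.
Layer 1: θ = 12.40°; offset = 17.9·tan 12.40° = 3.9356 m.
Layer 2: sin θ = p·1016 = 0.4204 → θ = 24.86°; offset = 13.7·tan 24.86° = 6.3471 m.
Layer 3: sin θ = p·1601 = 0.6624 → θ = 41.48°; offset = 12.7·tan 41.48° = 11.2297 m.
Summing the layer offsets gives 21.5123 m.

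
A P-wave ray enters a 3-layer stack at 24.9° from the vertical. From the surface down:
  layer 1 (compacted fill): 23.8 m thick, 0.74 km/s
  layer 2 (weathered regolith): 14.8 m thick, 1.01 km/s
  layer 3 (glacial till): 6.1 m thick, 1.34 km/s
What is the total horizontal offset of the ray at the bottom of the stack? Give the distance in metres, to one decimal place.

28.6 m

Apply Snell's law at each interface; in layer i the horizontal offset is hᵢ·tan θᵢ.
Layer 1: θ = 24.90°; offset = 23.8·tan 24.90° = 11.048 m.
Layer 2: sin θ = 1.01·sin 24.9°/0.74 = 0.5747, θ = 35.08°; offset = 14.8·tan 35.08° = 10.392 m.
Layer 3: sin θ = 1.34·sin 24.9°/0.74 = 0.7624, θ = 49.68°; offset = 6.1·tan 49.68° = 7.187 m.
Σ offsets = 28.627 m.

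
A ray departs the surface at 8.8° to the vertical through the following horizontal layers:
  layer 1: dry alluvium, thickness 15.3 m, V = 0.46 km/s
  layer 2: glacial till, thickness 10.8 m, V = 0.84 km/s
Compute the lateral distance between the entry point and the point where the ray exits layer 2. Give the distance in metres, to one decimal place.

5.5 m

Ray parameter p = sin 8.8° / 0.46 km/s = 3.3258e-01 s/km.
Layer 1: θ = 8.80°; offset = 15.3·tan 8.80° = 2.369 m.
Layer 2: sin θ = p·0.84 = 0.2794 → θ = 16.22°; offset = 10.8·tan 16.22° = 3.142 m.
Summing the layer offsets gives 5.511 m.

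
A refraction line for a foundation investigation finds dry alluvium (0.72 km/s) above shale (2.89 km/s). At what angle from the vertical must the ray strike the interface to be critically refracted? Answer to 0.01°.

14.43°

Critical incidence: sin θ_c = V₁/V₂ = 0.72/2.89 = 0.2491.
θ_c = arcsin 0.2491 = 14.43°.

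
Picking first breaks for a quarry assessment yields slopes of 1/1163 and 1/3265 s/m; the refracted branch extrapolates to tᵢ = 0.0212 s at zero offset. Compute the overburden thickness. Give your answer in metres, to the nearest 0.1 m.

θ_c = arcsin(1163/3265) = 20.87°; cos θ_c = 0.9344.
tᵢ = 2h cos θ_c/V₁ ⇒ h = tᵢ·V₁/(2 cos θ_c) = 0.0212·1163/(2·0.9344) = 13.19 m.

13.2 m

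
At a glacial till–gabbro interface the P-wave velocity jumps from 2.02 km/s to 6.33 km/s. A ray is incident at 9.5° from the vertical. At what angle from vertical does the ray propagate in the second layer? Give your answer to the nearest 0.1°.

31.1°

sin θ₁/V₁ = sin θ₂/V₂ ⇒ sin θ₂ = 6.33·sin 9.5°/2.02 = 6.33·0.1650/2.02 = 0.5172.
θ₂ = arcsin 0.5172 = 31.14° from the normal.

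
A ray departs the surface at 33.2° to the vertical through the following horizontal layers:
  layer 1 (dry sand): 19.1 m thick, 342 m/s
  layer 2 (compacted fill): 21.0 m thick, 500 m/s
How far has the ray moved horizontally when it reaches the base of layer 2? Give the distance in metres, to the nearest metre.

Ray parameter p = sin 33.2° / 342 m/s = 1.6011e-03 s/m.
Layer 1: θ = 33.20°; offset = 19.1·tan 33.20° = 12.499 m.
Layer 2: sin θ = p·500 = 0.8005 → θ = 53.18°; offset = 21.0·tan 53.18° = 28.052 m.
Summing the layer offsets gives 40.550 m.

41 m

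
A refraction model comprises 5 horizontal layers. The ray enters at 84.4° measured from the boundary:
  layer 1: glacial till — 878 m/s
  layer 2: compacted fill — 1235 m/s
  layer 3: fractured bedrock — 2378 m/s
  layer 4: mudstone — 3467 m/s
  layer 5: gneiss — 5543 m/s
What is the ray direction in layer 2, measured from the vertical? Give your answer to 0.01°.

7.89°

From the normal: θ₁ = 90° − 84.4° = 5.6°.
Snell's law across each interface conserves sin θ / V, so sin θ_2 = V_2·sin θ₁/V₁.
sin θ_2 = 1235 × sin 5.6° / 878 = 0.1373.
θ_2 = 7.89° from the vertical.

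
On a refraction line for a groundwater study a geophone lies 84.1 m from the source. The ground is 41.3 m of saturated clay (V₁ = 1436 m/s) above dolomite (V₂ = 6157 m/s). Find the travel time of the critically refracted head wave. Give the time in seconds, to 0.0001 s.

0.0696 s

t = x/V₂ + 2h·√(V₂²−V₁²)/(V₁V₂).
√(V₂²−V₁²) = √(6157²−1436²) = 5987.2 m/s; delay term = 2·41.3·5987.2/(1436·6157) = 0.05593 s.
t = 84.1/6157 + 0.05593 = 0.06959 s.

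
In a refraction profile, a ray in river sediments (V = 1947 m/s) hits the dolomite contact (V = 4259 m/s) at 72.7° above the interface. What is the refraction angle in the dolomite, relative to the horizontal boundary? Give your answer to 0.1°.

49.4°

Angle from the normal: 90° − 72.7° = 17.3°.
sin θ₁/V₁ = sin θ₂/V₂ ⇒ sin θ₂ = 4259·sin 17.3°/1947 = 4259·0.2974/1947 = 0.6505.
θ₂ = arcsin 0.6505 = 40.58° from the normal.
From the interface: 90° − 40.58° = 49.42°.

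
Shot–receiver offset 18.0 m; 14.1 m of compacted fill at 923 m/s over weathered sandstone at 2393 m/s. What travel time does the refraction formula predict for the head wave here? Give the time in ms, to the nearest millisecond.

θ_c = arcsin(V₁/V₂) = arcsin(923/2393) = 22.69°, cos θ_c = 0.9226.
Intercept time tᵢ = 2h cos θ_c / V₁ = 2·14.1·0.9226/923 = 0.02819 s.
t = x/V₂ + tᵢ = 18.0/2393 + 0.02819 = 0.03571 s.

36 ms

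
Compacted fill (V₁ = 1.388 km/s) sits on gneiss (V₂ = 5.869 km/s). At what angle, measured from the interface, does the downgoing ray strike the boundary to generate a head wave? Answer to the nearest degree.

76°

Critical incidence: sin θ_c = V₁/V₂ = 1.388/5.869 = 0.2365.
θ_c = arcsin 0.2365 = 13.68°.
Measured from the interface: 90° − 13.68° = 76.32°.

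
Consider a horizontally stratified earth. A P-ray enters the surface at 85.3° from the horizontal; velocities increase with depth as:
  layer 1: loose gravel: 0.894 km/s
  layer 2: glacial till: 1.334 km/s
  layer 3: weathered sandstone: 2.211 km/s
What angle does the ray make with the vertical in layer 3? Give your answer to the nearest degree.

From the normal: θ₁ = 90° − 85.3° = 4.7°.
Snell's law across each interface conserves sin θ / V, so sin θ_3 = V_3·sin θ₁/V₁.
sin θ_3 = 2.211 × sin 4.7° / 0.894 = 0.2026.
θ_3 = arcsin 0.2026 = 11.69°.

12°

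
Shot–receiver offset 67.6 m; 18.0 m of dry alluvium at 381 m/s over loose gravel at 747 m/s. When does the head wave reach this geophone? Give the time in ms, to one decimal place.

171.8 ms

θ_c = arcsin(V₁/V₂) = arcsin(381/747) = 30.67°, cos θ_c = 0.8602.
Intercept time tᵢ = 2h cos θ_c / V₁ = 2·18.0·0.8602/381 = 0.08127 s.
t = x/V₂ + tᵢ = 67.6/747 + 0.08127 = 0.17177 s.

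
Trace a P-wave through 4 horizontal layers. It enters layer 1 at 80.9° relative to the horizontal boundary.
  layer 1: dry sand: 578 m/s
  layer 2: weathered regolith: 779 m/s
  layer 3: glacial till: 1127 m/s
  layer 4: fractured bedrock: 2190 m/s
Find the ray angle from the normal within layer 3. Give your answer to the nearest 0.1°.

From the normal: θ₁ = 90° − 80.9° = 9.1°.
Ray parameter p = sin 9.1° / 578 = 2.7363e-04 s/m.
sin θ_3 = p·V_3 = 2.7363e-04 × 1127 = 0.3084.
θ_3 = arcsin 0.3084 = 17.96°.

18.0°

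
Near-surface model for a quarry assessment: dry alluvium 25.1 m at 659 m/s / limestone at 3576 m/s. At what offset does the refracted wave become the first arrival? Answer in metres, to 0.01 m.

θ_c = arcsin(659/3576) = 10.62°, so cos θ_c = 0.9829 and tᵢ = 2h cos θ_c/V₁ = 0.0749 s.
At crossover x/V₁ = x/V₂ + tᵢ ⇒ x = tᵢ/(1/V₁ − 1/V₂) = 0.07487/(1.5175e-03 − 2.7964e-04) = 60.49 m.

60.49 m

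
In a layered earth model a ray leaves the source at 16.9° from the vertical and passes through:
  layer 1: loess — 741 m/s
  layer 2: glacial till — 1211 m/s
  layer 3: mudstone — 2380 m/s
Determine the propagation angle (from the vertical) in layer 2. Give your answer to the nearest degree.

28°

Ray parameter p = sin 16.9° / 741 = 3.9231e-04 s/m.
sin θ_2 = p·V_2 = 3.9231e-04 × 1211 = 0.4751.
θ_2 = 28.37° from the vertical.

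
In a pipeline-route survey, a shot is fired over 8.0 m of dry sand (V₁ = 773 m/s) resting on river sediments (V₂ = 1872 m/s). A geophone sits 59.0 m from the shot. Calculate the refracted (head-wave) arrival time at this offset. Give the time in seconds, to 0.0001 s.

t = x/V₂ + 2h·√(V₂²−V₁²)/(V₁V₂).
√(V₂²−V₁²) = √(1872²−773²) = 1705.0 m/s; delay term = 2·8.0·1705.0/(773·1872) = 0.01885 s.
t = 59.0/1872 + 0.01885 = 0.05037 s.

0.0504 s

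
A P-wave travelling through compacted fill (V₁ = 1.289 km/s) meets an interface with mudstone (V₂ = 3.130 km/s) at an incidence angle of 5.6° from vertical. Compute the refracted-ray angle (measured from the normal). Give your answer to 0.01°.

sin θ₁/V₁ = sin θ₂/V₂ ⇒ sin θ₂ = 3.130·sin 5.6°/1.289 = 3.130·0.0976/1.289 = 0.2370.
θ₂ = arcsin 0.2370 = 13.71° from the normal.

13.71°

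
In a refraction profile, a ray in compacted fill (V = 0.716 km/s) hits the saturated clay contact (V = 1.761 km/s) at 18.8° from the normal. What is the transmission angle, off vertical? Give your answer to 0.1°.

sin θ₁/V₁ = sin θ₂/V₂ ⇒ sin θ₂ = 1.761·sin 18.8°/0.716 = 1.761·0.3223/0.716 = 0.7926.
θ₂ = sin⁻¹(0.7926) = 52.43° (from vertical).

52.4°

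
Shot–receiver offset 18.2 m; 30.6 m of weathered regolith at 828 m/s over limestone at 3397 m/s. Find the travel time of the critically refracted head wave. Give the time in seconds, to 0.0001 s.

0.0770 s

t = x/V₂ + 2h·√(V₂²−V₁²)/(V₁V₂).
√(V₂²−V₁²) = √(3397²−828²) = 3294.5 m/s; delay term = 2·30.6·3294.5/(828·3397) = 0.07168 s.
t = 18.2/3397 + 0.07168 = 0.07704 s.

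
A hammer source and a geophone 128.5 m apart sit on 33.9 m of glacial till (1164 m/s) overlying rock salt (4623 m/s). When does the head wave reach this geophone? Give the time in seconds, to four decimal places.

0.0842 s

t = x/V₂ + 2h·√(V₂²−V₁²)/(V₁V₂).
√(V₂²−V₁²) = √(4623²−1164²) = 4474.1 m/s; delay term = 2·33.9·4474.1/(1164·4623) = 0.05637 s.
t = 128.5/4623 + 0.05637 = 0.08417 s.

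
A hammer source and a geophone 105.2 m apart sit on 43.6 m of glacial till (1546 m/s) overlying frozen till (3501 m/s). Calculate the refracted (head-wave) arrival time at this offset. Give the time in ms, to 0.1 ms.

80.7 ms

t = x/V₂ + 2h·√(V₂²−V₁²)/(V₁V₂).
√(V₂²−V₁²) = √(3501²−1546²) = 3141.2 m/s; delay term = 2·43.6·3141.2/(1546·3501) = 0.05061 s.
t = 105.2/3501 + 0.05061 = 0.08065 s.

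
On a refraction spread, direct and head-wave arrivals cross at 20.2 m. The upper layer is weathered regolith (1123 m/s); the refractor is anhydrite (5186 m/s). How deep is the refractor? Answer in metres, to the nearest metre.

h = (x_cross/2)·√((V₂−V₁)/(V₂+V₁)).
(V₂−V₁)/(V₂+V₁) = (5186−1123)/(5186+1123) = 0.6440; √ = 0.8025.
h = (20.2/2)·0.8025 = 8.11 m.

8 m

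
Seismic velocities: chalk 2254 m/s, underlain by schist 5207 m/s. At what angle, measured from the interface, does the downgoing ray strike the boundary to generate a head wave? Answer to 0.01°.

At critical incidence the refracted ray runs along the interface (θ₂ = 90°), so sin θ_c = V₁/V₂.
θ_c = arcsin(2254/5207) = arcsin 0.4329 = 25.65°.
Measured from the interface: 90° − 25.65° = 64.35°.

64.35°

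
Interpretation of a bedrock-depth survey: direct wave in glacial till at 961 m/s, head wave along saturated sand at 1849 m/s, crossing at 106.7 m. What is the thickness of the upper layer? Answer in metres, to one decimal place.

x_cross = 2h·√((V₂+V₁)/(V₂−V₁)) → h = x_cross / (2·√((V₂+V₁)/(V₂−V₁))).
√((V₂+V₁)/(V₂−V₁)) = √((1849+961)/(1849−961)) = 1.7789.
h = 106.7 / (2·1.7789) = 29.99 m.

30.0 m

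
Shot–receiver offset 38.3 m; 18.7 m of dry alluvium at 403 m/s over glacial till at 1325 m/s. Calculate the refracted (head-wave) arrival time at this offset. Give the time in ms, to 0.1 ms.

θ_c = arcsin(V₁/V₂) = arcsin(403/1325) = 17.71°, cos θ_c = 0.9526.
Intercept time tᵢ = 2h cos θ_c / V₁ = 2·18.7·0.9526/403 = 0.08841 s.
t = x/V₂ + tᵢ = 38.3/1325 + 0.08841 = 0.11731 s.

117.3 ms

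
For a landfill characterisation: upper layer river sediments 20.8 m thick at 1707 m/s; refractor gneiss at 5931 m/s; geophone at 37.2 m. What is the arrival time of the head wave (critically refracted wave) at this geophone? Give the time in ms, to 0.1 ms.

29.6 ms

θ_c = arcsin(V₁/V₂) = arcsin(1707/5931) = 16.73°, cos θ_c = 0.9577.
Intercept time tᵢ = 2h cos θ_c / V₁ = 2·20.8·0.9577/1707 = 0.02334 s.
t = x/V₂ + tᵢ = 37.2/5931 + 0.02334 = 0.02961 s.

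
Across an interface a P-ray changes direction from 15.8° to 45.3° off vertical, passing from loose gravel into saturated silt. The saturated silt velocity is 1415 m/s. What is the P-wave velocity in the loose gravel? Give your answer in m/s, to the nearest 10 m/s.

sin 15.8° = 0.2723; sin 45.3° = 0.7108.
V₁ = V₂·(sin θ₁/sin θ₂) = 1415·(0.2723/0.7108) = 542.03 m/s.

540 m/s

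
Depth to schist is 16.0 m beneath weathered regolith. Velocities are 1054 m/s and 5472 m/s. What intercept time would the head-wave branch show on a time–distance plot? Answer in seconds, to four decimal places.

tᵢ = 2h·√(V₂²−V₁²)/(V₁V₂).
√(V₂²−V₁²) = √(5472²−1054²) = 5369.5 m/s.
tᵢ = 2·16.0·5369.5/(1054·5472) = 0.02979 s.

0.0298 s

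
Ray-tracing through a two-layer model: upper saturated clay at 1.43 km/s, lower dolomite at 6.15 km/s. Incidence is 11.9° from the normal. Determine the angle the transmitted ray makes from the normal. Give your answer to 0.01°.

Snell's law: sin θ₂ = (V₂/V₁)·sin θ₁ = (6.15/1.43)·sin 11.9° = 0.8868.
θ₂ = arcsin 0.8868 = 62.48° from the normal.

62.48°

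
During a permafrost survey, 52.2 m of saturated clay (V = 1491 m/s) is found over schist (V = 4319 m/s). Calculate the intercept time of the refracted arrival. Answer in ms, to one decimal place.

θ_c = arcsin(V₁/V₂) = arcsin(1491/4319) = 20.20°; cos θ_c = 0.9385.
tᵢ = 2h·cos θ_c / V₁ = 2·52.2·0.9385 / 1491 = 0.06572 s.

65.7 ms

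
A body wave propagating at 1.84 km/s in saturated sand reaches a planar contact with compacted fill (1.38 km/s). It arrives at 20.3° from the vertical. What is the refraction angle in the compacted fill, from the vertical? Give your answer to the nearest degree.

15°

Snell's law: sin θ₂ = (V₂/V₁)·sin θ₁ = (1.38/1.84)·sin 20.3° = 0.2602.
θ₂ = sin⁻¹(0.2602) = 15.08° (from vertical).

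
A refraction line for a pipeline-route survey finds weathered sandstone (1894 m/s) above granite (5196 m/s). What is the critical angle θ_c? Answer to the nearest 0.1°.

21.4°

Critical incidence: sin θ_c = V₁/V₂ = 1894/5196 = 0.3645.
θ_c = arcsin 0.3645 = 21.38°.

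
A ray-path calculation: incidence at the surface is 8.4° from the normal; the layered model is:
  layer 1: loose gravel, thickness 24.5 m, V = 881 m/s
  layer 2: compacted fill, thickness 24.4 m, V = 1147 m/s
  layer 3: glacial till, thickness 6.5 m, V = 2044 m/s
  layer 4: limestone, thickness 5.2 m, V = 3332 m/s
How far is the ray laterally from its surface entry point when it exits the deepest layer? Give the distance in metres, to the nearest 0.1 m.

14.1 m

Ray parameter p = sin 8.4° / 881 m/s = 1.6582e-04 s/m.
Layer 1: θ = 8.40°; offset = 24.5·tan 8.40° = 3.618 m.
Layer 2: sin θ = p·1147 = 0.1902 → θ = 10.96°; offset = 24.4·tan 10.96° = 4.727 m.
Layer 3: sin θ = p·2044 = 0.3389 → θ = 19.81°; offset = 6.5·tan 19.81° = 2.342 m.
Layer 4: sin θ = p·3332 = 0.5525 → θ = 33.54°; offset = 5.2·tan 33.54° = 3.447 m.
Total horizontal offset = 14.133 m.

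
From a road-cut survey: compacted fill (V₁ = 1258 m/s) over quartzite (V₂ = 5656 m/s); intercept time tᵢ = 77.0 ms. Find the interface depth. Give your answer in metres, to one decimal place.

49.7 m

θ_c = arcsin(1258/5656) = 12.85°; cos θ_c = 0.9750.
tᵢ = 2h cos θ_c/V₁ ⇒ h = tᵢ·V₁/(2 cos θ_c) = 0.077·1258/(2·0.9750) = 49.68 m.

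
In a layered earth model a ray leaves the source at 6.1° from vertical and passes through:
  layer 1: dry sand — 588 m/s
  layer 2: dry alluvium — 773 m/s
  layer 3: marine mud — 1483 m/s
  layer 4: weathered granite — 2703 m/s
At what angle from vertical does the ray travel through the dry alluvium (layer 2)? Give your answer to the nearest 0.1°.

Ray parameter p = sin 6.1° / 588 = 1.8072e-04 s/m.
sin θ_2 = p·V_2 = 1.8072e-04 × 773 = 0.1397.
θ_2 = 8.03° from the vertical.

8.0°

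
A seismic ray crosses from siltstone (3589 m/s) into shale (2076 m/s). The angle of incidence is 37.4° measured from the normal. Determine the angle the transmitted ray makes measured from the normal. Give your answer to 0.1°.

Snell's law: sin θ₂ = (V₂/V₁)·sin θ₁ = (2076/3589)·sin 37.4° = 0.3513.
θ₂ = sin⁻¹(0.3513) = 20.57° (from vertical).

20.6°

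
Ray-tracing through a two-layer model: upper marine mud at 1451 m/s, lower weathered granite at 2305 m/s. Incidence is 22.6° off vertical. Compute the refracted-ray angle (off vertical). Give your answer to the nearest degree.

38°

Snell's law: sin θ₂ = (V₂/V₁)·sin θ₁ = (2305/1451)·sin 22.6° = 0.6105.
θ₂ = arcsin 0.6105 = 37.62° from the normal.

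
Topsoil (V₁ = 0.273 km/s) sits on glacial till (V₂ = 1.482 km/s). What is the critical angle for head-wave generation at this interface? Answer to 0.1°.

10.6°

Critical incidence: sin θ_c = V₁/V₂ = 0.273/1.482 = 0.1842.
θ_c = arcsin 0.1842 = 10.62°.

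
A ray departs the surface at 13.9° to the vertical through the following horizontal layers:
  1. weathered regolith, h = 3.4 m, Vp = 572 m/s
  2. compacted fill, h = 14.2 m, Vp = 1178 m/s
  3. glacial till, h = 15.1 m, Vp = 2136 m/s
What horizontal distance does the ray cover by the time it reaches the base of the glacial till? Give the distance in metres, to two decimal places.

Apply Snell's law at each interface; in layer i the horizontal offset is hᵢ·tan θᵢ.
Layer 1: θ = 13.90°; offset = 3.4·tan 13.90° = 0.8414 m.
Layer 2: sin θ = 1178·sin 13.9°/572 = 0.4947, θ = 29.65°; offset = 14.2·tan 29.65° = 8.0839 m.
Layer 3: sin θ = 2136·sin 13.9°/572 = 0.8971, θ = 63.78°; offset = 15.1·tan 63.78° = 30.6552 m.
Total horizontal offset = 39.5805 m.

39.58 m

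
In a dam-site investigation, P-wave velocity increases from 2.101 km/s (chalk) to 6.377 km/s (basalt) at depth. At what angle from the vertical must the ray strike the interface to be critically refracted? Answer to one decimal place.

19.2°

Critical incidence: sin θ_c = V₁/V₂ = 2.101/6.377 = 0.3295.
θ_c = arcsin 0.3295 = 19.24°.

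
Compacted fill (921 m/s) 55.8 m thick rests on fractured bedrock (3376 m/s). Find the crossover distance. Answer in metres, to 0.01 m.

x_cross = 2h·√((V₂+V₁)/(V₂−V₁)).
(V₂+V₁)/(V₂−V₁) = (3376+921)/(3376−921) = 1.7503; √ = 1.3230.
x_cross = 2·55.8·1.3230 = 147.65 m.

147.65 m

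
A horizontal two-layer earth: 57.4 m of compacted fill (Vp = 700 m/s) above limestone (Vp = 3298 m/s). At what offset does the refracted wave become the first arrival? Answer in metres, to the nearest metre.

142 m

θ_c = arcsin(700/3298) = 12.25°, so cos θ_c = 0.9772 and tᵢ = 2h cos θ_c/V₁ = 0.1603 s.
At crossover x/V₁ = x/V₂ + tᵢ ⇒ x = tᵢ/(1/V₁ − 1/V₂) = 0.16026/(1.4286e-03 − 3.0321e-04) = 142.41 m.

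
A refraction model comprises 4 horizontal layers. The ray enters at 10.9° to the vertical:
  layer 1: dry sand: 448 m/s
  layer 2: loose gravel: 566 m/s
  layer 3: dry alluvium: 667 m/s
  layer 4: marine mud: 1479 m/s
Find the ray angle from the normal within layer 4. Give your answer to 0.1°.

Snell's law across each interface conserves sin θ / V, so sin θ_4 = V_4·sin θ₁/V₁.
sin θ_4 = 1479 × sin 10.9° / 448 = 0.6243.
θ_4 = 38.63° from the vertical.

38.6°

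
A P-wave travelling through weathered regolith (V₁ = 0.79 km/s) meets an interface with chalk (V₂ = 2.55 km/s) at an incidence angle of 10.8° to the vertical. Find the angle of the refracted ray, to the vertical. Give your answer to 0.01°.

sin θ₁/V₁ = sin θ₂/V₂ ⇒ sin θ₂ = 2.55·sin 10.8°/0.79 = 2.55·0.1874/0.79 = 0.6048.
θ₂ = sin⁻¹(0.6048) = 37.22° (from vertical).

37.22°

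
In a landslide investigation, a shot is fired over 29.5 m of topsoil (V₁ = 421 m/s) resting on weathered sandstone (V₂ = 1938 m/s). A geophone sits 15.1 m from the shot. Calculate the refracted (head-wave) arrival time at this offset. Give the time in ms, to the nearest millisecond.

t = x/V₂ + 2h·√(V₂²−V₁²)/(V₁V₂).
√(V₂²−V₁²) = √(1938²−421²) = 1891.7 m/s; delay term = 2·29.5·1891.7/(421·1938) = 0.13680 s.
t = 15.1/1938 + 0.13680 = 0.14459 s.

145 ms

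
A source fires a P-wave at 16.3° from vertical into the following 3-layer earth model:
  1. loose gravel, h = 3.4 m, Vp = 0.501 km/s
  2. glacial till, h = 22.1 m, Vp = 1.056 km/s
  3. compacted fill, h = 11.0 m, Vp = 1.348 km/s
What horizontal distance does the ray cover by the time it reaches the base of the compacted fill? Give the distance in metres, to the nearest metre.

30 m

Ray parameter p = sin 16.3° / 0.501 km/s = 5.6021e-01 s/km.
Layer 1: θ = 16.30°; offset = 3.4·tan 16.30° = 0.994 m.
Layer 2: sin θ = p·1.056 = 0.5916 → θ = 36.27°; offset = 22.1·tan 36.27° = 16.216 m.
Layer 3: sin θ = p·1.348 = 0.7552 → θ = 49.04°; offset = 11.0·tan 49.04° = 12.672 m.
Σ offsets = 29.882 m.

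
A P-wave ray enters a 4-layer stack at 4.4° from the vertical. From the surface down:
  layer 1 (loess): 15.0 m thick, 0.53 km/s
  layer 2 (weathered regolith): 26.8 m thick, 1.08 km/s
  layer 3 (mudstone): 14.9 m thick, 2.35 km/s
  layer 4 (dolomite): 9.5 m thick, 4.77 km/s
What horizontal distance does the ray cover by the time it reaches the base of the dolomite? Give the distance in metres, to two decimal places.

19.85 m

Apply Snell's law at each interface; in layer i the horizontal offset is hᵢ·tan θᵢ.
Layer 1: θ = 4.40°; offset = 15.0·tan 4.40° = 1.1542 m.
Layer 2: sin θ = 1.08·sin 4.4°/0.53 = 0.1563, θ = 8.99°; offset = 26.8·tan 8.99° = 4.2419 m.
Layer 3: sin θ = 2.35·sin 4.4°/0.53 = 0.3402, θ = 19.89°; offset = 14.9·tan 19.89° = 5.3900 m.
Layer 4: sin θ = 4.77·sin 4.4°/0.53 = 0.6905, θ = 43.67°; offset = 9.5·tan 43.67° = 9.0681 m.
Summing the layer offsets gives 19.8541 m.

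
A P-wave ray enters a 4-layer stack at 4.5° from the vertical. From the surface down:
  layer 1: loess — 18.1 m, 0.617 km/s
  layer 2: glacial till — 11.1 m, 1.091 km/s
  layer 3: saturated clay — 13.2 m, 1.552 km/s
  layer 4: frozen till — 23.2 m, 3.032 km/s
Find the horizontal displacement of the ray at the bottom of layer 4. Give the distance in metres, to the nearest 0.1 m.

Apply Snell's law at each interface; in layer i the horizontal offset is hᵢ·tan θᵢ.
Layer 1: θ = 4.50°; offset = 18.1·tan 4.50° = 1.425 m.
Layer 2: sin θ = 1.091·sin 4.5°/0.617 = 0.1387, θ = 7.97°; offset = 11.1·tan 7.97° = 1.555 m.
Layer 3: sin θ = 1.552·sin 4.5°/0.617 = 0.1974, θ = 11.38°; offset = 13.2·tan 11.38° = 2.657 m.
Layer 4: sin θ = 3.032·sin 4.5°/0.617 = 0.3856, θ = 22.68°; offset = 23.2·tan 22.68° = 9.694 m.
Total horizontal offset = 15.331 m.

15.3 m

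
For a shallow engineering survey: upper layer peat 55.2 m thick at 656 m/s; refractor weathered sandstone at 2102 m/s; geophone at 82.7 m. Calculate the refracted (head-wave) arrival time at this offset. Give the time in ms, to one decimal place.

θ_c = arcsin(V₁/V₂) = arcsin(656/2102) = 18.18°, cos θ_c = 0.9501.
Intercept time tᵢ = 2h cos θ_c / V₁ = 2·55.2·0.9501/656 = 0.15989 s.
t = x/V₂ + tᵢ = 82.7/2102 + 0.15989 = 0.19923 s.

199.2 ms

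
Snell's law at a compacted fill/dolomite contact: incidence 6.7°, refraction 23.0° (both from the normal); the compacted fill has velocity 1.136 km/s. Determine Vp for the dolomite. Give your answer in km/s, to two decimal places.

sin 6.7° = 0.1167; sin 23.0° = 0.3907.
V₂ = V₁·(sin θ₂/sin θ₁) = 1.136·(0.3907/0.1167) = 3.80 km/s.

3.80 km/s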